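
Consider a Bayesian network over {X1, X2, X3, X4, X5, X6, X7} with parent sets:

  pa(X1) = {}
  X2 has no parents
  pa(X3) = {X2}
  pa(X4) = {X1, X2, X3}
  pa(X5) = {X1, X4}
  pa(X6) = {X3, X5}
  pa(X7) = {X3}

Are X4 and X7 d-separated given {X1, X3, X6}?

Yes

Enumerating the 4 paths from X4 to X7 and testing each for blocking by {X1, X3, X6}:
Path 1: X4 ← X1 → X5 → X6 ← X3 → X7
  X1 is a fork here and X1 is conditioned on, so the path is blocked at X1.
Path 2: X4 ← X2 → X3 → X7
  X3 is a chain here and X3 is conditioned on, so the path is blocked at X3.
Path 3: X4 ← X3 → X7
  X3 is a fork here and X3 is conditioned on, so the path is blocked at X3.
Path 4: X4 → X5 → X6 ← X3 → X7
  X3 is a fork here and X3 is conditioned on, so the path is blocked at X3.
All paths are blocked; X4 ⊥ X7 | {X1, X3, X6} holds.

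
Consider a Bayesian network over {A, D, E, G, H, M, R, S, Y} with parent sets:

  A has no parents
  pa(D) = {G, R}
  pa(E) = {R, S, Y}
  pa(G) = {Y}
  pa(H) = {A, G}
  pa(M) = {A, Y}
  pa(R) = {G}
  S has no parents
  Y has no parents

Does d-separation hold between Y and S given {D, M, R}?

Yes

There are 5 undirected paths between Y and S; checking each against the conditioning set {D, M, R}:
  1. Y → M ← A → H ← G → D ← R → E ← S — M:collider[open]; A:fork[open]; H:collider[blocks]; G:fork[open]; D:collider[open]; R:fork[blocks]; E:collider[blocks] ⇒ blocked
  2. Y → M ← A → H ← G → R → E ← S — M:collider[open]; A:fork[open]; H:collider[blocks]; G:fork[open]; R:chain[blocks]; E:collider[blocks] ⇒ blocked
  3. Y → E ← S — E:collider[blocks] ⇒ blocked
  4. Y → G → D ← R → E ← S — G:chain[open]; D:collider[open]; R:fork[blocks]; E:collider[blocks] ⇒ blocked
  5. Y → G → R → E ← S — G:chain[open]; R:chain[blocks]; E:collider[blocks] ⇒ blocked
All paths are blocked; Y ⊥ S | {D, M, R} holds.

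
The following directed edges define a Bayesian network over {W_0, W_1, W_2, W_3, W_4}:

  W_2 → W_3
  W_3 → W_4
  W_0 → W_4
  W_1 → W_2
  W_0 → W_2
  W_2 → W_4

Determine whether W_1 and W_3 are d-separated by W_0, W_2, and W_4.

Enumerating the 3 paths from W_1 to W_3 and testing each for blocking by {W_0, W_2, W_4}:
Path 1: W_1 → W_2 → W_3
  W_2 is a chain here and W_2 is conditioned on, so the path is blocked at W_2.
Path 2: W_1 → W_2 → W_4 ← W_3
  W_2 is a chain here and W_2 is conditioned on, so the path is blocked at W_2.
Path 3: W_1 → W_2 ← W_0 → W_4 ← W_3
  W_0 is a fork here and W_0 is conditioned on, so the path is blocked at W_0.
Since every path is blocked, d-separation holds.

Yes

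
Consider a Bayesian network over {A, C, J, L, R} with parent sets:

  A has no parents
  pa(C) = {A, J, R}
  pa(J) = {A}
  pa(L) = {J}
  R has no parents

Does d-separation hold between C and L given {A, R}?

No — C and L are not d-separated given {A, R}.

We examine all 2 paths between C and L:
Path 1: C ← J → L
  J is a fork and J is not conditioned on — no node blocks this path, so it is active.
Path 2: C ← A → J → L
  A is a fork here and A is conditioned on, so the path is blocked at A.
At least one path is unblocked, so d-separation fails.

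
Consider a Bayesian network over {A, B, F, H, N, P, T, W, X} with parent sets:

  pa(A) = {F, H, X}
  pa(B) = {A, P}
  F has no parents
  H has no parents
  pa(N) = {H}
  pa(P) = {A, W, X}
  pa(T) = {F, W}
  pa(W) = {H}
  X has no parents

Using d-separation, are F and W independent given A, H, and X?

There are 5 undirected paths between F and W; checking each against the conditioning set {A, H, X}:
Path 1: F → A ← H → W
  H is a fork here and H is conditioned on, so the path is blocked at H.
Path 2: F → A ← X → P ← W
  X is a fork here and X is conditioned on, so the path is blocked at X.
Path 3: F → A → P ← W
  A is a chain here and A is conditioned on, so the path is blocked at A.
Path 4: F → A → B ← P ← W
  A is a chain here and A is conditioned on, so the path is blocked at A.
Path 5: F → T ← W
  T is a collider here and neither T nor any of its descendants is conditioned on, so the collider stays closed — the path is blocked at T.
Every path is blocked, so F and W are d-separated given {A, H, X}.

Yes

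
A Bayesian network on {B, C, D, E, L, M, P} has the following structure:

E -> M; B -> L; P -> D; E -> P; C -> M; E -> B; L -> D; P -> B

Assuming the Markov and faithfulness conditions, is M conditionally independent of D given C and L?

No

We examine all 4 paths between M and D:
  1. M ← E → B ← P → D — E:fork[open]; B:collider[open]; P:fork[open] ⇒ active
  2. M ← E → B → L → D — E:fork[open]; B:chain[open]; L:chain[blocks] ⇒ blocked
  3. M ← E → P → B → L → D — E:fork[open]; P:chain[open]; B:chain[open]; L:chain[blocks] ⇒ blocked
  4. M ← E → P → D — E:fork[open]; P:chain[open] ⇒ active
Since the path M ← E → B ← P → D is active, M and D are not d-separated given {C, L}.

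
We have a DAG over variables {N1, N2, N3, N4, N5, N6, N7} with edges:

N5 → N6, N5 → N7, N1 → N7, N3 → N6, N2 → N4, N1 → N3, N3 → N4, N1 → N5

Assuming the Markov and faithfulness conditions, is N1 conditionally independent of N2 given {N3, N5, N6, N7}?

Yes

There are 3 undirected paths between N1 and N2; checking each against the conditioning set {N3, N5, N6, N7}:
Path 1: N1 → N7 ← N5 → N6 ← N3 → N4 ← N2
  N5 is a fork here and N5 is conditioned on, so the path is blocked at N5.
Path 2: N1 → N5 → N6 ← N3 → N4 ← N2
  N5 is a chain here and N5 is conditioned on, so the path is blocked at N5.
Path 3: N1 → N3 → N4 ← N2
  N3 is a chain here and N3 is conditioned on, so the path is blocked at N3.
All paths are blocked; N1 ⊥ N2 | {N3, N5, N6, N7} holds.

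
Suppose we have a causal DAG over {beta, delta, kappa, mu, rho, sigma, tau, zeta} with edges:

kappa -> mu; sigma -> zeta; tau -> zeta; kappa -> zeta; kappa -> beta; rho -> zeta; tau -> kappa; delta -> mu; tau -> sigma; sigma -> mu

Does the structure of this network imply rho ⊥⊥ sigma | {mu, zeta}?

No — rho and sigma are not d-separated given {mu, zeta}.

There are 5 undirected paths between rho and sigma; checking each against the conditioning set {mu, zeta}:
Path 1: rho → zeta ← sigma
  zeta is a collider and zeta is conditioned on, which opens it — no node blocks this path, so it is active.
Path 2: rho → zeta ← tau → sigma
  zeta is a collider and zeta is conditioned on, which opens it; tau is a fork and tau is not conditioned on — no node blocks this path, so it is active.
Path 3: rho → zeta ← tau → kappa → mu ← sigma
  zeta is a collider and zeta is conditioned on, which opens it; tau is a fork and tau is not conditioned on; kappa is a chain and kappa is not conditioned on; mu is a collider and mu is conditioned on, which opens it — no node blocks this path, so it is active.
Path 4: rho → zeta ← kappa ← tau → sigma
  zeta is a collider and zeta is conditioned on, which opens it; kappa is a chain and kappa is not conditioned on; tau is a fork and tau is not conditioned on — no node blocks this path, so it is active.
Path 5: rho → zeta ← kappa → mu ← sigma
  zeta is a collider and zeta is conditioned on, which opens it; kappa is a fork and kappa is not conditioned on; mu is a collider and mu is conditioned on, which opens it — no node blocks this path, so it is active.
At least one path is unblocked, so d-separation fails.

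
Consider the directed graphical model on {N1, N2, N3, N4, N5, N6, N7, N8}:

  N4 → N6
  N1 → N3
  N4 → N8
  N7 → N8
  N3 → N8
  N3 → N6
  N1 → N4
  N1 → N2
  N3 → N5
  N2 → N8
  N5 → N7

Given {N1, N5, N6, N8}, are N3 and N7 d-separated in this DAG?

There are 6 undirected paths between N3 and N7; checking each against the conditioning set {N1, N5, N6, N8}:
  1. N3 → N6 ← N4 ← N1 → N2 → N8 ← N7 — N6:collider[open]; N4:chain[open]; N1:fork[blocks]; N2:chain[open]; N8:collider[open] ⇒ blocked
  2. N3 → N6 ← N4 → N8 ← N7 — N6:collider[open]; N4:fork[open]; N8:collider[open] ⇒ active
  3. N3 → N5 → N7 — N5:chain[blocks] ⇒ blocked
  4. N3 ← N1 → N4 → N8 ← N7 — N1:fork[blocks]; N4:chain[open]; N8:collider[open] ⇒ blocked
  5. N3 ← N1 → N2 → N8 ← N7 — N1:fork[blocks]; N2:chain[open]; N8:collider[open] ⇒ blocked
  6. N3 → N8 ← N7 — N8:collider[open] ⇒ active
At least one path is unblocked, so d-separation fails.

No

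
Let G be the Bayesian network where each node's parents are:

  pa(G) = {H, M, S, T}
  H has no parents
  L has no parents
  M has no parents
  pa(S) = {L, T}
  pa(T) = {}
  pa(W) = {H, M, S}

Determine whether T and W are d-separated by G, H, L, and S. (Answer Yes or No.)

6 paths connect T and W; each must be blocked for d-separation to hold:
  1. T → S → G ← H → W — S:chain[blocks]; G:collider[open]; H:fork[blocks] ⇒ blocked
  2. T → S → G ← M → W — S:chain[blocks]; G:collider[open]; M:fork[open] ⇒ blocked
  3. T → S → W — S:chain[blocks] ⇒ blocked
  4. T → G ← H → W — G:collider[open]; H:fork[blocks] ⇒ blocked
  5. T → G ← S → W — G:collider[open]; S:fork[blocks] ⇒ blocked
  6. T → G ← M → W — G:collider[open]; M:fork[open] ⇒ active
Since the path T → G ← M → W is active, T and W are not d-separated given {G, H, L, S}.

No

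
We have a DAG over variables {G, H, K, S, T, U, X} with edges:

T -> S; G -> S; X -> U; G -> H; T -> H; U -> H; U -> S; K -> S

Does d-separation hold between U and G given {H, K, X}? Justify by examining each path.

No

There are 4 undirected paths between U and G; checking each against the conditioning set {H, K, X}:
Path 1: U → S ← T → H ← G
  S is a collider here and neither S nor any of its descendants is conditioned on, so the collider stays closed — the path is blocked at S.
Path 2: U → S ← G
  S is a collider here and neither S nor any of its descendants is conditioned on, so the collider stays closed — the path is blocked at S.
Path 3: U → H ← T → S ← G
  S is a collider here and neither S nor any of its descendants is conditioned on, so the collider stays closed — the path is blocked at S.
Path 4: U → H ← G
  H is a collider and H is conditioned on, which opens it — no node blocks this path, so it is active.
At least one path is unblocked, so d-separation fails.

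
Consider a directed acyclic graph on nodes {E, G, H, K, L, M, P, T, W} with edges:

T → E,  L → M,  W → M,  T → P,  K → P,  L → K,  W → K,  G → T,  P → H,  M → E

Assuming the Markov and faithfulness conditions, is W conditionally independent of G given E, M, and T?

There are 4 undirected paths between W and G; checking each against the conditioning set {E, M, T}:
Path 1: W → K → P ← T ← G
  P is a collider here and neither P nor any of its descendants is conditioned on, so the collider stays closed — the path is blocked at P.
Path 2: W → K ← L → M → E ← T ← G
  K is a collider here and neither K nor any of its descendants is conditioned on, so the collider stays closed — the path is blocked at K.
Path 3: W → M → E ← T ← G
  M is a chain here and M is conditioned on, so the path is blocked at M.
Path 4: W → M ← L → K → P ← T ← G
  P is a collider here and neither P nor any of its descendants is conditioned on, so the collider stays closed — the path is blocked at P.
All paths are blocked; W ⊥ G | {E, M, T} holds.

Yes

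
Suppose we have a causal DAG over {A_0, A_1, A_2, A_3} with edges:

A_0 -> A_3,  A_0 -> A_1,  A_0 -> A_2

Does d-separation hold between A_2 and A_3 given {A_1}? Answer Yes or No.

No

There is one path between A_2 and A_3:
Path 1: A_2 ← A_0 → A_3
  A_0 is a fork and A_0 is not conditioned on — no node blocks this path, so it is active.
Because an active path exists, A_2 and A_3 are not d-separated.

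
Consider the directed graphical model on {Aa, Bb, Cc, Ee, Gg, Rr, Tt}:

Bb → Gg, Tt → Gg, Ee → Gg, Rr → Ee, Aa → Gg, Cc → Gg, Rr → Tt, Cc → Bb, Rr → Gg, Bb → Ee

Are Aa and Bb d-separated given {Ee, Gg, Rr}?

Enumerating the 5 paths from Aa to Bb and testing each for blocking by {Ee, Gg, Rr}:
  1. Aa → Gg ← Cc → Bb — Gg:collider[open]; Cc:fork[open] ⇒ active
  2. Aa → Gg ← Bb — Gg:collider[open] ⇒ active
  3. Aa → Gg ← Tt ← Rr → Ee ← Bb — Gg:collider[open]; Tt:chain[open]; Rr:fork[blocks]; Ee:collider[open] ⇒ blocked
  4. Aa → Gg ← Rr → Ee ← Bb — Gg:collider[open]; Rr:fork[blocks]; Ee:collider[open] ⇒ blocked
  5. Aa → Gg ← Ee ← Bb — Gg:collider[open]; Ee:chain[blocks] ⇒ blocked
Because an active path exists, Aa and Bb are not d-separated.

No — Aa and Bb are not d-separated given {Ee, Gg, Rr}.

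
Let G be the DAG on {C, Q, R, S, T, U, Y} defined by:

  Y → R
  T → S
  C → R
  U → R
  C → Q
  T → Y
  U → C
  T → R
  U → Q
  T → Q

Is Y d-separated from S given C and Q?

We examine all 6 paths between Y and S:
Path 1: Y ← T → S
  T is a fork and T is not conditioned on — no node blocks this path, so it is active.
Path 2: Y → R ← T → S
  R is a collider here and neither R nor any of its descendants is conditioned on, so the collider stays closed — the path is blocked at R.
Path 3: Y → R ← C → Q ← T → S
  R is a collider here and neither R nor any of its descendants is conditioned on, so the collider stays closed — the path is blocked at R.
Path 4: Y → R ← C ← U → Q ← T → S
  R is a collider here and neither R nor any of its descendants is conditioned on, so the collider stays closed — the path is blocked at R.
Path 5: Y → R ← U → C → Q ← T → S
  R is a collider here and neither R nor any of its descendants is conditioned on, so the collider stays closed — the path is blocked at R.
Path 6: Y → R ← U → Q ← T → S
  R is a collider here and neither R nor any of its descendants is conditioned on, so the collider stays closed — the path is blocked at R.
At least one path is unblocked, so d-separation fails.

No — Y and S are not d-separated given {C, Q}.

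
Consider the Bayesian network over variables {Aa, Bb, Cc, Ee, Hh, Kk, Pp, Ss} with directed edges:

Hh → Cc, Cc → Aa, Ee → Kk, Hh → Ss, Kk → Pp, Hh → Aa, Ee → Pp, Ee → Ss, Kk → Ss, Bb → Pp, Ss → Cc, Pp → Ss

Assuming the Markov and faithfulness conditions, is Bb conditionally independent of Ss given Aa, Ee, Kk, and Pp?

Yes

Enumerating the 5 paths from Bb to Ss and testing each for blocking by {Aa, Ee, Kk, Pp}:
Path 1: Bb → Pp ← Ee → Ss
  Ee is a fork here and Ee is conditioned on, so the path is blocked at Ee.
Path 2: Bb → Pp ← Ee → Kk → Ss
  Ee is a fork here and Ee is conditioned on, so the path is blocked at Ee.
Path 3: Bb → Pp → Ss
  Pp is a chain here and Pp is conditioned on, so the path is blocked at Pp.
Path 4: Bb → Pp ← Kk ← Ee → Ss
  Kk is a chain here and Kk is conditioned on, so the path is blocked at Kk.
Path 5: Bb → Pp ← Kk → Ss
  Kk is a fork here and Kk is conditioned on, so the path is blocked at Kk.
All paths are blocked; Bb ⊥ Ss | {Aa, Ee, Kk, Pp} holds.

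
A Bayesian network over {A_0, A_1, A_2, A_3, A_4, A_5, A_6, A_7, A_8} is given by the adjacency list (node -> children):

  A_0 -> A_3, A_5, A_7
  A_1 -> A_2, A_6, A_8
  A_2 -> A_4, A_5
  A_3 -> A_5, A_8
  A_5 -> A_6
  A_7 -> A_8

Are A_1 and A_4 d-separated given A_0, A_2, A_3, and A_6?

Yes

We examine all 6 paths between A_1 and A_4:
Path 1: A_1 → A_2 → A_4
  A_2 is a chain here and A_2 is conditioned on, so the path is blocked at A_2.
Path 2: A_1 → A_6 ← A_5 ← A_2 → A_4
  A_2 is a fork here and A_2 is conditioned on, so the path is blocked at A_2.
Path 3: A_1 → A_8 ← A_7 ← A_0 → A_3 → A_5 ← A_2 → A_4
  A_8 is a collider here and neither A_8 nor any of its descendants is conditioned on, so the collider stays closed — the path is blocked at A_8.
Path 4: A_1 → A_8 ← A_7 ← A_0 → A_5 ← A_2 → A_4
  A_8 is a collider here and neither A_8 nor any of its descendants is conditioned on, so the collider stays closed — the path is blocked at A_8.
Path 5: A_1 → A_8 ← A_3 → A_5 ← A_2 → A_4
  A_8 is a collider here and neither A_8 nor any of its descendants is conditioned on, so the collider stays closed — the path is blocked at A_8.
Path 6: A_1 → A_8 ← A_3 ← A_0 → A_5 ← A_2 → A_4
  A_8 is a collider here and neither A_8 nor any of its descendants is conditioned on, so the collider stays closed — the path is blocked at A_8.
Since every path is blocked, d-separation holds.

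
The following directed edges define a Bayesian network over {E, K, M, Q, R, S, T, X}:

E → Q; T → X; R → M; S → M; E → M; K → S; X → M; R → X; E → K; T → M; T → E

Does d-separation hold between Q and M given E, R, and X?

Yes

Enumerating the 5 paths from Q to M and testing each for blocking by {E, R, X}:
Path 1: Q ← E ← T → M
  E is a chain here and E is conditioned on, so the path is blocked at E.
Path 2: Q ← E ← T → X → M
  E is a chain here and E is conditioned on, so the path is blocked at E.
Path 3: Q ← E ← T → X ← R → M
  E is a chain here and E is conditioned on, so the path is blocked at E.
Path 4: Q ← E → K → S → M
  E is a fork here and E is conditioned on, so the path is blocked at E.
Path 5: Q ← E → M
  E is a fork here and E is conditioned on, so the path is blocked at E.
Since every path is blocked, d-separation holds.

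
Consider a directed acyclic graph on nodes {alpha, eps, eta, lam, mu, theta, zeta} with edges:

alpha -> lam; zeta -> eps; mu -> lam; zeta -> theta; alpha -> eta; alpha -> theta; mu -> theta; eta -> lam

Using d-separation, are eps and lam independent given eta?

Yes — eps and lam are d-separated given {eta}.

There are 3 undirected paths between eps and lam; checking each against the conditioning set {eta}:
Path 1: eps ← zeta → theta ← alpha → lam
  theta is a collider here and neither theta nor any of its descendants is conditioned on, so the collider stays closed — the path is blocked at theta.
Path 2: eps ← zeta → theta ← alpha → eta → lam
  theta is a collider here and neither theta nor any of its descendants is conditioned on, so the collider stays closed — the path is blocked at theta.
Path 3: eps ← zeta → theta ← mu → lam
  theta is a collider here and neither theta nor any of its descendants is conditioned on, so the collider stays closed — the path is blocked at theta.
All paths are blocked; eps ⊥ lam | {eta} holds.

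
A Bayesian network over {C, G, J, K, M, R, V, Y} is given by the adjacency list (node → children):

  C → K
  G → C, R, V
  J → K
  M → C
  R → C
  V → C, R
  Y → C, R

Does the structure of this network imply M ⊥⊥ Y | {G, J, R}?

Yes

6 paths connect M and Y; each must be blocked for d-separation to hold:
  1. M → C ← G → R ← Y — C:collider[blocks]; G:fork[blocks]; R:collider[open] ⇒ blocked
  2. M → C ← G → V → R ← Y — C:collider[blocks]; G:fork[blocks]; V:chain[open]; R:collider[open] ⇒ blocked
  3. M → C ← R ← Y — C:collider[blocks]; R:chain[blocks] ⇒ blocked
  4. M → C ← V ← G → R ← Y — C:collider[blocks]; V:chain[open]; G:fork[blocks]; R:collider[open] ⇒ blocked
  5. M → C ← V → R ← Y — C:collider[blocks]; V:fork[open]; R:collider[open] ⇒ blocked
  6. M → C ← Y — C:collider[blocks] ⇒ blocked
All paths are blocked; M ⊥ Y | {G, J, R} holds.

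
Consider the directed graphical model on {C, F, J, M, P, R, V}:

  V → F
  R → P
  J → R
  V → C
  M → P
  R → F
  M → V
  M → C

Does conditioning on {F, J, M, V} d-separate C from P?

We examine all 4 paths between C and P:
Path 1: C ← M → V → F ← R → P
  M is a fork here and M is conditioned on, so the path is blocked at M.
Path 2: C ← M → P
  M is a fork here and M is conditioned on, so the path is blocked at M.
Path 3: C ← V ← M → P
  V is a chain here and V is conditioned on, so the path is blocked at V.
Path 4: C ← V → F ← R → P
  V is a fork here and V is conditioned on, so the path is blocked at V.
Since every path is blocked, d-separation holds.

Yes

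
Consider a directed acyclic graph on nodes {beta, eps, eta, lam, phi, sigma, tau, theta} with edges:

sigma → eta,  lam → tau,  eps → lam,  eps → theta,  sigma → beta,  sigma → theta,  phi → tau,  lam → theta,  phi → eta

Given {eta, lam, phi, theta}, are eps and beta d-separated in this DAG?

No

There are 4 undirected paths between eps and beta; checking each against the conditioning set {eta, lam, phi, theta}:
Path 1: eps → lam → tau ← phi → eta ← sigma → beta
  lam is a chain here and lam is conditioned on, so the path is blocked at lam.
Path 2: eps → lam → theta ← sigma → beta
  lam is a chain here and lam is conditioned on, so the path is blocked at lam.
Path 3: eps → theta ← lam → tau ← phi → eta ← sigma → beta
  lam is a fork here and lam is conditioned on, so the path is blocked at lam.
Path 4: eps → theta ← sigma → beta
  theta is a collider and theta is conditioned on, which opens it; sigma is a fork and sigma is not conditioned on — no node blocks this path, so it is active.
At least one path is unblocked, so d-separation fails.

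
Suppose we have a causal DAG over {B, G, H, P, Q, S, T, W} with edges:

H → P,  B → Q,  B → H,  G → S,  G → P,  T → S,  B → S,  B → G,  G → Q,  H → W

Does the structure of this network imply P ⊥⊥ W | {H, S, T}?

Yes

Enumerating the 4 paths from P to W and testing each for blocking by {H, S, T}:
Path 1: P ← G ← B → H → W
  H is a chain here and H is conditioned on, so the path is blocked at H.
Path 2: P ← G → S ← B → H → W
  H is a chain here and H is conditioned on, so the path is blocked at H.
Path 3: P ← G → Q ← B → H → W
  Q is a collider here and neither Q nor any of its descendants is conditioned on, so the collider stays closed — the path is blocked at Q.
Path 4: P ← H → W
  H is a fork here and H is conditioned on, so the path is blocked at H.
Since every path is blocked, d-separation holds.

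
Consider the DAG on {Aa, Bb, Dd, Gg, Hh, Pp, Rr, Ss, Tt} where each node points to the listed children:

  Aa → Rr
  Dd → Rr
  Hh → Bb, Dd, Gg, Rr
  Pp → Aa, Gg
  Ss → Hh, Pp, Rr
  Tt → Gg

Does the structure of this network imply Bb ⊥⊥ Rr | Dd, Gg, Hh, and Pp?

Yes — Bb and Rr are d-separated given {Dd, Gg, Hh, Pp}.

Enumerating the 6 paths from Bb to Rr and testing each for blocking by {Dd, Gg, Hh, Pp}:
  1. Bb ← Hh → Gg ← Pp → Aa → Rr — Hh:fork[blocks]; Gg:collider[open]; Pp:fork[blocks]; Aa:chain[open] ⇒ blocked
  2. Bb ← Hh → Gg ← Pp ← Ss → Rr — Hh:fork[blocks]; Gg:collider[open]; Pp:chain[blocks]; Ss:fork[open] ⇒ blocked
  3. Bb ← Hh → Dd → Rr — Hh:fork[blocks]; Dd:chain[blocks] ⇒ blocked
  4. Bb ← Hh ← Ss → Pp → Aa → Rr — Hh:chain[blocks]; Ss:fork[open]; Pp:chain[blocks]; Aa:chain[open] ⇒ blocked
  5. Bb ← Hh ← Ss → Rr — Hh:chain[blocks]; Ss:fork[open] ⇒ blocked
  6. Bb ← Hh → Rr — Hh:fork[blocks] ⇒ blocked
All paths are blocked; Bb ⊥ Rr | {Dd, Gg, Hh, Pp} holds.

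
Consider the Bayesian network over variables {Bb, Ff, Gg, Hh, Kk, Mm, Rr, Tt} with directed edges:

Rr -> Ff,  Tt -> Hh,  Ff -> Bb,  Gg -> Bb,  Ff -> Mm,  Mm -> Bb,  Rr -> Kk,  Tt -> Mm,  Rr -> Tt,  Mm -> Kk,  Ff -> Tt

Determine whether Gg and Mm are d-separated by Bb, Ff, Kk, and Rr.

Enumerating the 6 paths from Gg to Mm and testing each for blocking by {Bb, Ff, Kk, Rr}:
Path 1: Gg → Bb ← Ff ← Rr → Kk ← Mm
  Ff is a chain here and Ff is conditioned on, so the path is blocked at Ff.
Path 2: Gg → Bb ← Ff ← Rr → Tt → Mm
  Ff is a chain here and Ff is conditioned on, so the path is blocked at Ff.
Path 3: Gg → Bb ← Ff → Tt ← Rr → Kk ← Mm
  Ff is a fork here and Ff is conditioned on, so the path is blocked at Ff.
Path 4: Gg → Bb ← Ff → Tt → Mm
  Ff is a fork here and Ff is conditioned on, so the path is blocked at Ff.
Path 5: Gg → Bb ← Ff → Mm
  Ff is a fork here and Ff is conditioned on, so the path is blocked at Ff.
Path 6: Gg → Bb ← Mm
  Bb is a collider and Bb is conditioned on, which opens it — no node blocks this path, so it is active.
Because an active path exists, Gg and Mm are not d-separated.

No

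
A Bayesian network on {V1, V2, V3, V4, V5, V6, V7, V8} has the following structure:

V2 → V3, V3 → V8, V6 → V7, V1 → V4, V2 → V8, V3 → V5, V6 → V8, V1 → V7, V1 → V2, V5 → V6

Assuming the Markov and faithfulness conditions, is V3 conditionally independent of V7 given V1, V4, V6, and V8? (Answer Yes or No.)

Yes

Enumerating the 6 paths from V3 to V7 and testing each for blocking by {V1, V4, V6, V8}:
  1. V3 ← V2 ← V1 → V7 — V2:chain[open]; V1:fork[blocks] ⇒ blocked
  2. V3 ← V2 → V8 ← V6 → V7 — V2:fork[open]; V8:collider[open]; V6:fork[blocks] ⇒ blocked
  3. V3 → V8 ← V2 ← V1 → V7 — V8:collider[open]; V2:chain[open]; V1:fork[blocks] ⇒ blocked
  4. V3 → V8 ← V6 → V7 — V8:collider[open]; V6:fork[blocks] ⇒ blocked
  5. V3 → V5 → V6 → V7 — V5:chain[open]; V6:chain[blocks] ⇒ blocked
  6. V3 → V5 → V6 → V8 ← V2 ← V1 → V7 — V5:chain[open]; V6:chain[blocks]; V8:collider[open]; V2:chain[open]; V1:fork[blocks] ⇒ blocked
Every path is blocked, so V3 and V7 are d-separated given {V1, V4, V6, V8}.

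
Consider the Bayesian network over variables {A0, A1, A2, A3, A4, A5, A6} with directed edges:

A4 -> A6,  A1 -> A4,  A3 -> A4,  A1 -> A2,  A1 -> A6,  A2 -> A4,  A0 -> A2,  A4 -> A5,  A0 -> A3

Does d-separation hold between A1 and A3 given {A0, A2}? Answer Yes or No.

We examine all 6 paths between A1 and A3:
Path 1: A1 → A4 ← A2 ← A0 → A3
  A4 is a collider here and neither A4 nor any of its descendants is conditioned on, so the collider stays closed — the path is blocked at A4.
Path 2: A1 → A4 ← A3
  A4 is a collider here and neither A4 nor any of its descendants is conditioned on, so the collider stays closed — the path is blocked at A4.
Path 3: A1 → A2 → A4 ← A3
  A2 is a chain here and A2 is conditioned on, so the path is blocked at A2.
Path 4: A1 → A2 ← A0 → A3
  A0 is a fork here and A0 is conditioned on, so the path is blocked at A0.
Path 5: A1 → A6 ← A4 ← A2 ← A0 → A3
  A6 is a collider here and neither A6 nor any of its descendants is conditioned on, so the collider stays closed — the path is blocked at A6.
Path 6: A1 → A6 ← A4 ← A3
  A6 is a collider here and neither A6 nor any of its descendants is conditioned on, so the collider stays closed — the path is blocked at A6.
Every path is blocked, so A1 and A3 are d-separated given {A0, A2}.

Yes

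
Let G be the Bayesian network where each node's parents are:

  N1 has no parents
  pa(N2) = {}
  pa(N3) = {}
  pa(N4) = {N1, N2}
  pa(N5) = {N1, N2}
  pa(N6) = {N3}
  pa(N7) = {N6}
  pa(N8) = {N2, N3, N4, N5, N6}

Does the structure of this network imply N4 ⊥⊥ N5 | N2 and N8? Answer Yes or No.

Enumerating the 5 paths from N4 to N5 and testing each for blocking by {N2, N8}:
Path 1: N4 → N8 ← N5
  N8 is a collider and N8 is conditioned on, which opens it — no node blocks this path, so it is active.
Path 2: N4 → N8 ← N2 → N5
  N2 is a fork here and N2 is conditioned on, so the path is blocked at N2.
Path 3: N4 ← N2 → N8 ← N5
  N2 is a fork here and N2 is conditioned on, so the path is blocked at N2.
Path 4: N4 ← N2 → N5
  N2 is a fork here and N2 is conditioned on, so the path is blocked at N2.
Path 5: N4 ← N1 → N5
  N1 is a fork and N1 is not conditioned on — no node blocks this path, so it is active.
Since the path N4 → N8 ← N5 is active, N4 and N5 are not d-separated given {N2, N8}.

No — N4 and N5 are not d-separated given {N2, N8}.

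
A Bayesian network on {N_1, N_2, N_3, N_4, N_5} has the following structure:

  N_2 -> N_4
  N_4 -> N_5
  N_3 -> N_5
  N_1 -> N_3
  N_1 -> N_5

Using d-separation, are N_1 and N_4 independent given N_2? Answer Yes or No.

Yes

We examine all 2 paths between N_1 and N_4:
Path 1: N_1 → N_5 ← N_4
  N_5 is a collider here and neither N_5 nor any of its descendants is conditioned on, so the collider stays closed — the path is blocked at N_5.
Path 2: N_1 → N_3 → N_5 ← N_4
  N_5 is a collider here and neither N_5 nor any of its descendants is conditioned on, so the collider stays closed — the path is blocked at N_5.
All paths are blocked; N_1 ⊥ N_4 | {N_2} holds.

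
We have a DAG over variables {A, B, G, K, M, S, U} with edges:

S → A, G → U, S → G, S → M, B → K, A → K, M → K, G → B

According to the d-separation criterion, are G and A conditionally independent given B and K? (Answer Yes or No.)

Enumerating the 4 paths from G to A and testing each for blocking by {B, K}:
  1. G ← S → M → K ← A — S:fork[open]; M:chain[open]; K:collider[open] ⇒ active
  2. G ← S → A — S:fork[open] ⇒ active
  3. G → B → K ← M ← S → A — B:chain[blocks]; K:collider[open]; M:chain[open]; S:fork[open] ⇒ blocked
  4. G → B → K ← A — B:chain[blocks]; K:collider[open] ⇒ blocked
At least one path is unblocked, so d-separation fails.

No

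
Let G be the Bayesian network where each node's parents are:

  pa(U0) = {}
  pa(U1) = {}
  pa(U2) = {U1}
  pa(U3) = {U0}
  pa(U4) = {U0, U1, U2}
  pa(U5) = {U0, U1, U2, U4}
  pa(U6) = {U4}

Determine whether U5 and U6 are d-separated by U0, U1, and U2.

No

There are 6 undirected paths between U5 and U6; checking each against the conditioning set {U0, U1, U2}:
Path 1: U5 ← U0 → U4 → U6
  U0 is a fork here and U0 is conditioned on, so the path is blocked at U0.
Path 2: U5 ← U2 → U4 → U6
  U2 is a fork here and U2 is conditioned on, so the path is blocked at U2.
Path 3: U5 ← U2 ← U1 → U4 → U6
  U2 is a chain here and U2 is conditioned on, so the path is blocked at U2.
Path 4: U5 ← U4 → U6
  U4 is a fork and U4 is not conditioned on — no node blocks this path, so it is active.
Path 5: U5 ← U1 → U2 → U4 → U6
  U1 is a fork here and U1 is conditioned on, so the path is blocked at U1.
Path 6: U5 ← U1 → U4 → U6
  U1 is a fork here and U1 is conditioned on, so the path is blocked at U1.
Since the path U5 ← U4 → U6 is active, U5 and U6 are not d-separated given {U0, U1, U2}.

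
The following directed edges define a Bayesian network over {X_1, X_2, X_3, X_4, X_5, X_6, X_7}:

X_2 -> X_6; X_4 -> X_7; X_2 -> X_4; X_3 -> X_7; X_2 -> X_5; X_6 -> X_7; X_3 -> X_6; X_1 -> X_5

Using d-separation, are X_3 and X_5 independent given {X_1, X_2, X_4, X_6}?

Enumerating the 4 paths from X_3 to X_5 and testing each for blocking by {X_1, X_2, X_4, X_6}:
  1. X_3 → X_7 ← X_4 ← X_2 → X_5 — X_7:collider[blocks]; X_4:chain[blocks]; X_2:fork[blocks] ⇒ blocked
  2. X_3 → X_7 ← X_6 ← X_2 → X_5 — X_7:collider[blocks]; X_6:chain[blocks]; X_2:fork[blocks] ⇒ blocked
  3. X_3 → X_6 ← X_2 → X_5 — X_6:collider[open]; X_2:fork[blocks] ⇒ blocked
  4. X_3 → X_6 → X_7 ← X_4 ← X_2 → X_5 — X_6:chain[blocks]; X_7:collider[blocks]; X_4:chain[blocks]; X_2:fork[blocks] ⇒ blocked
Every path is blocked, so X_3 and X_5 are d-separated given {X_1, X_2, X_4, X_6}.

Yes — X_3 and X_5 are d-separated given {X_1, X_2, X_4, X_6}.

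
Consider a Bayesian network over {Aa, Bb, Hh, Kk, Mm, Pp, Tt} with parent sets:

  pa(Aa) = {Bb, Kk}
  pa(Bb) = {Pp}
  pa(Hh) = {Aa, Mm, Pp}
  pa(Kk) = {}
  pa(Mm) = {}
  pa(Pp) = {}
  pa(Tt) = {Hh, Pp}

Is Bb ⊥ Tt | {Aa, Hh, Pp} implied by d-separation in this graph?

Yes — Bb and Tt are d-separated given {Aa, Hh, Pp}.

Enumerating the 4 paths from Bb to Tt and testing each for blocking by {Aa, Hh, Pp}:
Path 1: Bb → Aa → Hh ← Pp → Tt
  Aa is a chain here and Aa is conditioned on, so the path is blocked at Aa.
Path 2: Bb → Aa → Hh → Tt
  Aa is a chain here and Aa is conditioned on, so the path is blocked at Aa.
Path 3: Bb ← Pp → Hh → Tt
  Pp is a fork here and Pp is conditioned on, so the path is blocked at Pp.
Path 4: Bb ← Pp → Tt
  Pp is a fork here and Pp is conditioned on, so the path is blocked at Pp.
Since every path is blocked, d-separation holds.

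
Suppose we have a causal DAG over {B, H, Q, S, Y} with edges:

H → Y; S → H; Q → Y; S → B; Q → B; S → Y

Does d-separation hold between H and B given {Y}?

We examine all 4 paths between H and B:
  1. H ← S → Y ← Q → B — S:fork[open]; Y:collider[open]; Q:fork[open] ⇒ active
  2. H ← S → B — S:fork[open] ⇒ active
  3. H → Y ← S → B — Y:collider[open]; S:fork[open] ⇒ active
  4. H → Y ← Q → B — Y:collider[open]; Q:fork[open] ⇒ active
At least one path is unblocked, so d-separation fails.

No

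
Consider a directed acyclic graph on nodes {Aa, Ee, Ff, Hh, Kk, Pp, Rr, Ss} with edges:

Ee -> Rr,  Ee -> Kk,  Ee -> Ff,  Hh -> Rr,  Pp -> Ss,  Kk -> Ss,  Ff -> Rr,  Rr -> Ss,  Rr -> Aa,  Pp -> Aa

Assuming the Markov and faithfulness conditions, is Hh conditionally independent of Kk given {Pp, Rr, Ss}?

We examine all 4 paths between Hh and Kk:
  1. Hh → Rr → Aa ← Pp → Ss ← Kk — Rr:chain[blocks]; Aa:collider[blocks]; Pp:fork[blocks]; Ss:collider[open] ⇒ blocked
  2. Hh → Rr ← Ee → Kk — Rr:collider[open]; Ee:fork[open] ⇒ active
  3. Hh → Rr ← Ff ← Ee → Kk — Rr:collider[open]; Ff:chain[open]; Ee:fork[open] ⇒ active
  4. Hh → Rr → Ss ← Kk — Rr:chain[blocks]; Ss:collider[open] ⇒ blocked
At least one path is unblocked, so d-separation fails.

No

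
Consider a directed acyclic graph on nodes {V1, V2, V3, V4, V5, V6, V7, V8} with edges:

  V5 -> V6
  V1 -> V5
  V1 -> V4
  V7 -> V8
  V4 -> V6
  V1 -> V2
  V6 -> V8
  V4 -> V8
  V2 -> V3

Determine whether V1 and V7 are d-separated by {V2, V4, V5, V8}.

Yes

4 paths connect V1 and V7; each must be blocked for d-separation to hold:
Path 1: V1 → V4 → V8 ← V7
  V4 is a chain here and V4 is conditioned on, so the path is blocked at V4.
Path 2: V1 → V4 → V6 → V8 ← V7
  V4 is a chain here and V4 is conditioned on, so the path is blocked at V4.
Path 3: V1 → V5 → V6 ← V4 → V8 ← V7
  V5 is a chain here and V5 is conditioned on, so the path is blocked at V5.
Path 4: V1 → V5 → V6 → V8 ← V7
  V5 is a chain here and V5 is conditioned on, so the path is blocked at V5.
All paths are blocked; V1 ⊥ V7 | {V2, V4, V5, V8} holds.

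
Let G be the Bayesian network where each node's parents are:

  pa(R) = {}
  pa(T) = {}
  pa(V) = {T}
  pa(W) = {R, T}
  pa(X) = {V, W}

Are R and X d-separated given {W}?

We examine all 2 paths between R and X:
  1. R → W ← T → V → X — W:collider[open]; T:fork[open]; V:chain[open] ⇒ active
  2. R → W → X — W:chain[blocks] ⇒ blocked
Because an active path exists, R and X are not d-separated.

No — R and X are not d-separated given {W}.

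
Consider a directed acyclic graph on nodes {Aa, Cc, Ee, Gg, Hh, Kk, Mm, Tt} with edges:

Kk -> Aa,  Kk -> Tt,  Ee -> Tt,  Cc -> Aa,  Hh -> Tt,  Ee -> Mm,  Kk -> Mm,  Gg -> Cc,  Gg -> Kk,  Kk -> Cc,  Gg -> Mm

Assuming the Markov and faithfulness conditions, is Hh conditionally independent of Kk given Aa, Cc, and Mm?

Yes

We examine all 5 paths between Hh and Kk:
Path 1: Hh → Tt ← Kk
  Tt is a collider here and neither Tt nor any of its descendants is conditioned on, so the collider stays closed — the path is blocked at Tt.
Path 2: Hh → Tt ← Ee → Mm ← Kk
  Tt is a collider here and neither Tt nor any of its descendants is conditioned on, so the collider stays closed — the path is blocked at Tt.
Path 3: Hh → Tt ← Ee → Mm ← Gg → Cc ← Kk
  Tt is a collider here and neither Tt nor any of its descendants is conditioned on, so the collider stays closed — the path is blocked at Tt.
Path 4: Hh → Tt ← Ee → Mm ← Gg → Cc → Aa ← Kk
  Tt is a collider here and neither Tt nor any of its descendants is conditioned on, so the collider stays closed — the path is blocked at Tt.
Path 5: Hh → Tt ← Ee → Mm ← Gg → Kk
  Tt is a collider here and neither Tt nor any of its descendants is conditioned on, so the collider stays closed — the path is blocked at Tt.
Every path is blocked, so Hh and Kk are d-separated given {Aa, Cc, Mm}.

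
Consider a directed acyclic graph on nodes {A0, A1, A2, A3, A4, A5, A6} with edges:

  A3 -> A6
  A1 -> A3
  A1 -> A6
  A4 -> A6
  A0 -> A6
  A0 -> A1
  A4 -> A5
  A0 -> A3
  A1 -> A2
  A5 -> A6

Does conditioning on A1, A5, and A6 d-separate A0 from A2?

5 paths connect A0 and A2; each must be blocked for d-separation to hold:
  1. A0 → A6 ← A1 → A2 — A6:collider[open]; A1:fork[blocks] ⇒ blocked
  2. A0 → A6 ← A3 ← A1 → A2 — A6:collider[open]; A3:chain[open]; A1:fork[blocks] ⇒ blocked
  3. A0 → A1 → A2 — A1:chain[blocks] ⇒ blocked
  4. A0 → A3 → A6 ← A1 → A2 — A3:chain[open]; A6:collider[open]; A1:fork[blocks] ⇒ blocked
  5. A0 → A3 ← A1 → A2 — A3:collider[open]; A1:fork[blocks] ⇒ blocked
All paths are blocked; A0 ⊥ A2 | {A1, A5, A6} holds.

Yes — A0 and A2 are d-separated given {A1, A5, A6}.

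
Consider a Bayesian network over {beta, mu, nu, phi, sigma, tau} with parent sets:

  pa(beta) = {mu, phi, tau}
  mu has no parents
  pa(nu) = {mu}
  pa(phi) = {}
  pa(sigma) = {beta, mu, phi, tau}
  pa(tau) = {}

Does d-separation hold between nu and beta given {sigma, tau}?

4 paths connect nu and beta; each must be blocked for d-separation to hold:
Path 1: nu ← mu → sigma ← tau → beta
  tau is a fork here and tau is conditioned on, so the path is blocked at tau.
Path 2: nu ← mu → sigma ← beta
  mu is a fork and mu is not conditioned on; sigma is a collider and sigma is conditioned on, which opens it — no node blocks this path, so it is active.
Path 3: nu ← mu → sigma ← phi → beta
  mu is a fork and mu is not conditioned on; sigma is a collider and sigma is conditioned on, which opens it; phi is a fork and phi is not conditioned on — no node blocks this path, so it is active.
Path 4: nu ← mu → beta
  mu is a fork and mu is not conditioned on — no node blocks this path, so it is active.
At least one path is unblocked, so d-separation fails.

No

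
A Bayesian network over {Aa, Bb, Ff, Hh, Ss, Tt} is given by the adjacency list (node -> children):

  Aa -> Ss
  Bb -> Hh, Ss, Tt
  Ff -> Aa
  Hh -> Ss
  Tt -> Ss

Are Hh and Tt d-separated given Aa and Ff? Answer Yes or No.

No

4 paths connect Hh and Tt; each must be blocked for d-separation to hold:
  1. Hh ← Bb → Ss ← Tt — Bb:fork[open]; Ss:collider[blocks] ⇒ blocked
  2. Hh ← Bb → Tt — Bb:fork[open] ⇒ active
  3. Hh → Ss ← Bb → Tt — Ss:collider[blocks]; Bb:fork[open] ⇒ blocked
  4. Hh → Ss ← Tt — Ss:collider[blocks] ⇒ blocked
At least one path is unblocked, so d-separation fails.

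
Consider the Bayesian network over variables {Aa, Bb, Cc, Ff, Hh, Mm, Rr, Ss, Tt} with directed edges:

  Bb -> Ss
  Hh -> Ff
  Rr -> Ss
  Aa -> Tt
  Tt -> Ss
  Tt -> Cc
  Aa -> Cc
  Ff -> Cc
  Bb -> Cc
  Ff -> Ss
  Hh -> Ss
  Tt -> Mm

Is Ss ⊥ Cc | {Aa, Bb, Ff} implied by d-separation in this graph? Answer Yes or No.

No

Enumerating the 5 paths from Ss to Cc and testing each for blocking by {Aa, Bb, Ff}:
Path 1: Ss ← Ff → Cc
  Ff is a fork here and Ff is conditioned on, so the path is blocked at Ff.
Path 2: Ss ← Tt → Cc
  Tt is a fork and Tt is not conditioned on — no node blocks this path, so it is active.
Path 3: Ss ← Tt ← Aa → Cc
  Aa is a fork here and Aa is conditioned on, so the path is blocked at Aa.
Path 4: Ss ← Bb → Cc
  Bb is a fork here and Bb is conditioned on, so the path is blocked at Bb.
Path 5: Ss ← Hh → Ff → Cc
  Ff is a chain here and Ff is conditioned on, so the path is blocked at Ff.
At least one path is unblocked, so d-separation fails.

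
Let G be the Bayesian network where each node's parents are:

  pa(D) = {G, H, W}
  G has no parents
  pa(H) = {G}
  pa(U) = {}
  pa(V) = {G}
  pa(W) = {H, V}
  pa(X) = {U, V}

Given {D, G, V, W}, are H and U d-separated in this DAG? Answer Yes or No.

Yes

There are 6 undirected paths between H and U; checking each against the conditioning set {D, G, V, W}:
Path 1: H ← G → V → X ← U
  G is a fork here and G is conditioned on, so the path is blocked at G.
Path 2: H ← G → D ← W ← V → X ← U
  G is a fork here and G is conditioned on, so the path is blocked at G.
Path 3: H → W ← V → X ← U
  V is a fork here and V is conditioned on, so the path is blocked at V.
Path 4: H → W → D ← G → V → X ← U
  W is a chain here and W is conditioned on, so the path is blocked at W.
Path 5: H → D ← G → V → X ← U
  G is a fork here and G is conditioned on, so the path is blocked at G.
Path 6: H → D ← W ← V → X ← U
  W is a chain here and W is conditioned on, so the path is blocked at W.
Every path is blocked, so H and U are d-separated given {D, G, V, W}.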